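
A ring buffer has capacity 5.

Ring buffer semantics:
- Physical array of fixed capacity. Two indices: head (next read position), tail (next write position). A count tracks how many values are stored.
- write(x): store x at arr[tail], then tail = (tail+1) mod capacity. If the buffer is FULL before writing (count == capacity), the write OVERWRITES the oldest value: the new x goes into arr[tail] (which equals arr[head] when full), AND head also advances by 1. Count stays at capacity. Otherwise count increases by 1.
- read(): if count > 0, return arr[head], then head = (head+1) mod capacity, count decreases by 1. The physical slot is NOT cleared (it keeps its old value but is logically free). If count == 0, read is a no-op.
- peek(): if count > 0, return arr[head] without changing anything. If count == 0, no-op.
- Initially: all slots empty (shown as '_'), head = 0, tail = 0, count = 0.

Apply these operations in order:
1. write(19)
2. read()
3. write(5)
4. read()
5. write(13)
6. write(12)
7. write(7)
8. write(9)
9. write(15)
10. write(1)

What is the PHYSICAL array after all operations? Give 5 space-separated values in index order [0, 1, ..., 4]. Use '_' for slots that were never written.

After op 1 (write(19)): arr=[19 _ _ _ _] head=0 tail=1 count=1
After op 2 (read()): arr=[19 _ _ _ _] head=1 tail=1 count=0
After op 3 (write(5)): arr=[19 5 _ _ _] head=1 tail=2 count=1
After op 4 (read()): arr=[19 5 _ _ _] head=2 tail=2 count=0
After op 5 (write(13)): arr=[19 5 13 _ _] head=2 tail=3 count=1
After op 6 (write(12)): arr=[19 5 13 12 _] head=2 tail=4 count=2
After op 7 (write(7)): arr=[19 5 13 12 7] head=2 tail=0 count=3
After op 8 (write(9)): arr=[9 5 13 12 7] head=2 tail=1 count=4
After op 9 (write(15)): arr=[9 15 13 12 7] head=2 tail=2 count=5
After op 10 (write(1)): arr=[9 15 1 12 7] head=3 tail=3 count=5

Answer: 9 15 1 12 7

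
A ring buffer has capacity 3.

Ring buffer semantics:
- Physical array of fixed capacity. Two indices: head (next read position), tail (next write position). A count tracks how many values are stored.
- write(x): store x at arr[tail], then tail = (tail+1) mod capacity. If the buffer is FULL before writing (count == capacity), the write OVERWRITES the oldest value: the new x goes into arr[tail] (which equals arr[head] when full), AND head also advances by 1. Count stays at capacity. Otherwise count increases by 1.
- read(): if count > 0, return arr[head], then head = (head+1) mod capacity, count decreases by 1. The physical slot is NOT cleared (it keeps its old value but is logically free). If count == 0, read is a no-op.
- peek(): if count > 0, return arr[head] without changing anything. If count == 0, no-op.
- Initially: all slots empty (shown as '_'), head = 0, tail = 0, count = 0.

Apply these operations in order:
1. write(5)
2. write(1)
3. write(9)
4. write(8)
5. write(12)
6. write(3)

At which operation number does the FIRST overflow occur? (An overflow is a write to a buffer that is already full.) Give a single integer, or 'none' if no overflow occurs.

Answer: 4

Derivation:
After op 1 (write(5)): arr=[5 _ _] head=0 tail=1 count=1
After op 2 (write(1)): arr=[5 1 _] head=0 tail=2 count=2
After op 3 (write(9)): arr=[5 1 9] head=0 tail=0 count=3
After op 4 (write(8)): arr=[8 1 9] head=1 tail=1 count=3
After op 5 (write(12)): arr=[8 12 9] head=2 tail=2 count=3
After op 6 (write(3)): arr=[8 12 3] head=0 tail=0 count=3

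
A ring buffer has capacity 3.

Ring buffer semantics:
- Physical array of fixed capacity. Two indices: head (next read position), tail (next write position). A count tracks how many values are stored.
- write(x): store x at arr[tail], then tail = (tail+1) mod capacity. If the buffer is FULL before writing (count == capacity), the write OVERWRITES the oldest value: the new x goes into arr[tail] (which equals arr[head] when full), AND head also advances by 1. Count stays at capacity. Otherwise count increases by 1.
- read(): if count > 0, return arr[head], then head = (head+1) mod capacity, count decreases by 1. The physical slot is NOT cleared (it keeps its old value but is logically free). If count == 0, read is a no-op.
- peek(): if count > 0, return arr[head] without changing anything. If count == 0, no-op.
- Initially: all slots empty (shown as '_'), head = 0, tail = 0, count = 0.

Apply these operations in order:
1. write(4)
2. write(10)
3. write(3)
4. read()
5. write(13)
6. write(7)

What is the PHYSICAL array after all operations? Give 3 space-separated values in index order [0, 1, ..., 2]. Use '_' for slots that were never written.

Answer: 13 7 3

Derivation:
After op 1 (write(4)): arr=[4 _ _] head=0 tail=1 count=1
After op 2 (write(10)): arr=[4 10 _] head=0 tail=2 count=2
After op 3 (write(3)): arr=[4 10 3] head=0 tail=0 count=3
After op 4 (read()): arr=[4 10 3] head=1 tail=0 count=2
After op 5 (write(13)): arr=[13 10 3] head=1 tail=1 count=3
After op 6 (write(7)): arr=[13 7 3] head=2 tail=2 count=3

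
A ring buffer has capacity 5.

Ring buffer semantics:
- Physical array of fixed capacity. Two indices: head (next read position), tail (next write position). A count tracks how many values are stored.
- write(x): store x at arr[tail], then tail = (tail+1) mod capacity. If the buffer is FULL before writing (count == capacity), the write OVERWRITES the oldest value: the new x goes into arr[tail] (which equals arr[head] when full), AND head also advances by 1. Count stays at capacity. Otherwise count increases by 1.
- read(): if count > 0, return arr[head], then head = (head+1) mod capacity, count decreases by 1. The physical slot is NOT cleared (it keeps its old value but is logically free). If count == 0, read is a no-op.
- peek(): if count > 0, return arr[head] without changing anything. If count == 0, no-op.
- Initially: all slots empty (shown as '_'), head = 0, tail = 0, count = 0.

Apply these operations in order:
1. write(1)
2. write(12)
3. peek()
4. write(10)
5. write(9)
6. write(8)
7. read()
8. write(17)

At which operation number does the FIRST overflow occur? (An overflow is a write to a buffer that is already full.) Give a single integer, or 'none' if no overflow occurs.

Answer: none

Derivation:
After op 1 (write(1)): arr=[1 _ _ _ _] head=0 tail=1 count=1
After op 2 (write(12)): arr=[1 12 _ _ _] head=0 tail=2 count=2
After op 3 (peek()): arr=[1 12 _ _ _] head=0 tail=2 count=2
After op 4 (write(10)): arr=[1 12 10 _ _] head=0 tail=3 count=3
After op 5 (write(9)): arr=[1 12 10 9 _] head=0 tail=4 count=4
After op 6 (write(8)): arr=[1 12 10 9 8] head=0 tail=0 count=5
After op 7 (read()): arr=[1 12 10 9 8] head=1 tail=0 count=4
After op 8 (write(17)): arr=[17 12 10 9 8] head=1 tail=1 count=5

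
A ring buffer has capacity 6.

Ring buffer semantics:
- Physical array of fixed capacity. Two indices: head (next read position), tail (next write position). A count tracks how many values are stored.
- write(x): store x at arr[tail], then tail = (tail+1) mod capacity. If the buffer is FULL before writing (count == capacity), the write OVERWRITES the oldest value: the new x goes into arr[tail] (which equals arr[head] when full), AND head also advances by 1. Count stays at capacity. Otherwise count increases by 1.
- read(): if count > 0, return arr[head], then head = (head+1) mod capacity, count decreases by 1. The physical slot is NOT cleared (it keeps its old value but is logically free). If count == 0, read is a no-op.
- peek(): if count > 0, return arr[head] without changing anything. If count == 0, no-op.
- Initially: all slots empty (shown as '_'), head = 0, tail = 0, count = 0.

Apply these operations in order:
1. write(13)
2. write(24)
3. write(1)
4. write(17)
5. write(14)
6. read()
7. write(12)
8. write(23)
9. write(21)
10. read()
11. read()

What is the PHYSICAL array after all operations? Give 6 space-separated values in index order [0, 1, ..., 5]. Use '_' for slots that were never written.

Answer: 23 21 1 17 14 12

Derivation:
After op 1 (write(13)): arr=[13 _ _ _ _ _] head=0 tail=1 count=1
After op 2 (write(24)): arr=[13 24 _ _ _ _] head=0 tail=2 count=2
After op 3 (write(1)): arr=[13 24 1 _ _ _] head=0 tail=3 count=3
After op 4 (write(17)): arr=[13 24 1 17 _ _] head=0 tail=4 count=4
After op 5 (write(14)): arr=[13 24 1 17 14 _] head=0 tail=5 count=5
After op 6 (read()): arr=[13 24 1 17 14 _] head=1 tail=5 count=4
After op 7 (write(12)): arr=[13 24 1 17 14 12] head=1 tail=0 count=5
After op 8 (write(23)): arr=[23 24 1 17 14 12] head=1 tail=1 count=6
After op 9 (write(21)): arr=[23 21 1 17 14 12] head=2 tail=2 count=6
After op 10 (read()): arr=[23 21 1 17 14 12] head=3 tail=2 count=5
After op 11 (read()): arr=[23 21 1 17 14 12] head=4 tail=2 count=4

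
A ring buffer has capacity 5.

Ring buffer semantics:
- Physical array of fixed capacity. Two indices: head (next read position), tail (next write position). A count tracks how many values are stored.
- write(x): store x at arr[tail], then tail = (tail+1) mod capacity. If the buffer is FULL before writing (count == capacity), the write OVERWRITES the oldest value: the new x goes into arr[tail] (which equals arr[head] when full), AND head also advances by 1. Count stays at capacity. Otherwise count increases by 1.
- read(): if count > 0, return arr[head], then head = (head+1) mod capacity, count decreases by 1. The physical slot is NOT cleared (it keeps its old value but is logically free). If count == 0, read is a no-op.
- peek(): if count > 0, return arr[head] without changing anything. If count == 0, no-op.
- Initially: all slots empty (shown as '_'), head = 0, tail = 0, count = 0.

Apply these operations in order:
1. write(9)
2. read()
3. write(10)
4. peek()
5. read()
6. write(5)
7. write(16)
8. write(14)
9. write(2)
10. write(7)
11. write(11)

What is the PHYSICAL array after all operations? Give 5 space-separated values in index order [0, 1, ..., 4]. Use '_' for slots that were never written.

Answer: 2 7 11 16 14

Derivation:
After op 1 (write(9)): arr=[9 _ _ _ _] head=0 tail=1 count=1
After op 2 (read()): arr=[9 _ _ _ _] head=1 tail=1 count=0
After op 3 (write(10)): arr=[9 10 _ _ _] head=1 tail=2 count=1
After op 4 (peek()): arr=[9 10 _ _ _] head=1 tail=2 count=1
After op 5 (read()): arr=[9 10 _ _ _] head=2 tail=2 count=0
After op 6 (write(5)): arr=[9 10 5 _ _] head=2 tail=3 count=1
After op 7 (write(16)): arr=[9 10 5 16 _] head=2 tail=4 count=2
After op 8 (write(14)): arr=[9 10 5 16 14] head=2 tail=0 count=3
After op 9 (write(2)): arr=[2 10 5 16 14] head=2 tail=1 count=4
After op 10 (write(7)): arr=[2 7 5 16 14] head=2 tail=2 count=5
After op 11 (write(11)): arr=[2 7 11 16 14] head=3 tail=3 count=5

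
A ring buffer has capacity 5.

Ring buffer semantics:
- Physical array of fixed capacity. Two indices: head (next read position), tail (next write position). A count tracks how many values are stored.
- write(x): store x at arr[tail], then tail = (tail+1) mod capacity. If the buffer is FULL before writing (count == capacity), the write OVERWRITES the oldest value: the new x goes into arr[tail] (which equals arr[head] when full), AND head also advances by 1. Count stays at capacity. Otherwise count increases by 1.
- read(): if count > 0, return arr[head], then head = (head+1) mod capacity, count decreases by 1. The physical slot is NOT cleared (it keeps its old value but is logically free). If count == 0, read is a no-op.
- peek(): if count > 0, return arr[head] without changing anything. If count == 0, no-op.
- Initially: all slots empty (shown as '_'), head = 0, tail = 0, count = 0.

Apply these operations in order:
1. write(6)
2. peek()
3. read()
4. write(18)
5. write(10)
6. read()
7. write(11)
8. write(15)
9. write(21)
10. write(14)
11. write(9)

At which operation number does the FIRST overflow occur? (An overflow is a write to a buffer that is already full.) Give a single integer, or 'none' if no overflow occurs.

After op 1 (write(6)): arr=[6 _ _ _ _] head=0 tail=1 count=1
After op 2 (peek()): arr=[6 _ _ _ _] head=0 tail=1 count=1
After op 3 (read()): arr=[6 _ _ _ _] head=1 tail=1 count=0
After op 4 (write(18)): arr=[6 18 _ _ _] head=1 tail=2 count=1
After op 5 (write(10)): arr=[6 18 10 _ _] head=1 tail=3 count=2
After op 6 (read()): arr=[6 18 10 _ _] head=2 tail=3 count=1
After op 7 (write(11)): arr=[6 18 10 11 _] head=2 tail=4 count=2
After op 8 (write(15)): arr=[6 18 10 11 15] head=2 tail=0 count=3
After op 9 (write(21)): arr=[21 18 10 11 15] head=2 tail=1 count=4
After op 10 (write(14)): arr=[21 14 10 11 15] head=2 tail=2 count=5
After op 11 (write(9)): arr=[21 14 9 11 15] head=3 tail=3 count=5

Answer: 11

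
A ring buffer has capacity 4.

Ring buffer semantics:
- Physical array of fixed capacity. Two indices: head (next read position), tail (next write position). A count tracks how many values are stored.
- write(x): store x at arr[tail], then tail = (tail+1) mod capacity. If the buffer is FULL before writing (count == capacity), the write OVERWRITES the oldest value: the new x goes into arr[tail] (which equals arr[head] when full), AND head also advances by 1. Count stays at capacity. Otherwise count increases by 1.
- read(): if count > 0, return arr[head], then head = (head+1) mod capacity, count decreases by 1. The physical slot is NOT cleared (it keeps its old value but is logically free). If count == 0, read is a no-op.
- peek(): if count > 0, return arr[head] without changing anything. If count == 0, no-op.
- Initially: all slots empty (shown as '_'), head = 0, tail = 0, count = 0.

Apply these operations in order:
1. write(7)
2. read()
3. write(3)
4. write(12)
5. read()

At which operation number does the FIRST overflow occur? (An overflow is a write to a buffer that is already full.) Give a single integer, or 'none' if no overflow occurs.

Answer: none

Derivation:
After op 1 (write(7)): arr=[7 _ _ _] head=0 tail=1 count=1
After op 2 (read()): arr=[7 _ _ _] head=1 tail=1 count=0
After op 3 (write(3)): arr=[7 3 _ _] head=1 tail=2 count=1
After op 4 (write(12)): arr=[7 3 12 _] head=1 tail=3 count=2
After op 5 (read()): arr=[7 3 12 _] head=2 tail=3 count=1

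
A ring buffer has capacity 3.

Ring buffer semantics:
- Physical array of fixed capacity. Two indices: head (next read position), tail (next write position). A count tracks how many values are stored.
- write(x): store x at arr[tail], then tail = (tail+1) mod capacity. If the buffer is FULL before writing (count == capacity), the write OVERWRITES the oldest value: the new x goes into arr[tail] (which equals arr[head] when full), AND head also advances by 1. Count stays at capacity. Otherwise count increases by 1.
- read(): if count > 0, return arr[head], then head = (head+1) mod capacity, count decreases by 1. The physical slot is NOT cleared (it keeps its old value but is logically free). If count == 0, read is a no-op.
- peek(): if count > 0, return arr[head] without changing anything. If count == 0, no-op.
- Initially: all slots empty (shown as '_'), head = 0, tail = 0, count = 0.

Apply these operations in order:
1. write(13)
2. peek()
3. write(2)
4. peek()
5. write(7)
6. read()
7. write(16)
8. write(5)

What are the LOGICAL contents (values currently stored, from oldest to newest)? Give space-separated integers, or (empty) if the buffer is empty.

Answer: 7 16 5

Derivation:
After op 1 (write(13)): arr=[13 _ _] head=0 tail=1 count=1
After op 2 (peek()): arr=[13 _ _] head=0 tail=1 count=1
After op 3 (write(2)): arr=[13 2 _] head=0 tail=2 count=2
After op 4 (peek()): arr=[13 2 _] head=0 tail=2 count=2
After op 5 (write(7)): arr=[13 2 7] head=0 tail=0 count=3
After op 6 (read()): arr=[13 2 7] head=1 tail=0 count=2
After op 7 (write(16)): arr=[16 2 7] head=1 tail=1 count=3
After op 8 (write(5)): arr=[16 5 7] head=2 tail=2 count=3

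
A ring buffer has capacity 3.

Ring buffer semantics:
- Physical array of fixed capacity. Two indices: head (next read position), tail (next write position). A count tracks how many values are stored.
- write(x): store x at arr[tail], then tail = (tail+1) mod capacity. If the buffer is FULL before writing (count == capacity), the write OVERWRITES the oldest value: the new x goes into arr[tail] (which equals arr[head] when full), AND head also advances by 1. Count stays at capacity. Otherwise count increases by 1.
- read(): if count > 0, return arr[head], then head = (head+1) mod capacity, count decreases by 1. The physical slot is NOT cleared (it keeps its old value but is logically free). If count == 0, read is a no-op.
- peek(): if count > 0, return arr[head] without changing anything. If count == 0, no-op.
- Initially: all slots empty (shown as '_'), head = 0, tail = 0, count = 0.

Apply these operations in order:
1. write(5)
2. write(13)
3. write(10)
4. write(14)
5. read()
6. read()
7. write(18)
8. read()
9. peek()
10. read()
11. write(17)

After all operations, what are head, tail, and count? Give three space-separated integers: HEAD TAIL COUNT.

After op 1 (write(5)): arr=[5 _ _] head=0 tail=1 count=1
After op 2 (write(13)): arr=[5 13 _] head=0 tail=2 count=2
After op 3 (write(10)): arr=[5 13 10] head=0 tail=0 count=3
After op 4 (write(14)): arr=[14 13 10] head=1 tail=1 count=3
After op 5 (read()): arr=[14 13 10] head=2 tail=1 count=2
After op 6 (read()): arr=[14 13 10] head=0 tail=1 count=1
After op 7 (write(18)): arr=[14 18 10] head=0 tail=2 count=2
After op 8 (read()): arr=[14 18 10] head=1 tail=2 count=1
After op 9 (peek()): arr=[14 18 10] head=1 tail=2 count=1
After op 10 (read()): arr=[14 18 10] head=2 tail=2 count=0
After op 11 (write(17)): arr=[14 18 17] head=2 tail=0 count=1

Answer: 2 0 1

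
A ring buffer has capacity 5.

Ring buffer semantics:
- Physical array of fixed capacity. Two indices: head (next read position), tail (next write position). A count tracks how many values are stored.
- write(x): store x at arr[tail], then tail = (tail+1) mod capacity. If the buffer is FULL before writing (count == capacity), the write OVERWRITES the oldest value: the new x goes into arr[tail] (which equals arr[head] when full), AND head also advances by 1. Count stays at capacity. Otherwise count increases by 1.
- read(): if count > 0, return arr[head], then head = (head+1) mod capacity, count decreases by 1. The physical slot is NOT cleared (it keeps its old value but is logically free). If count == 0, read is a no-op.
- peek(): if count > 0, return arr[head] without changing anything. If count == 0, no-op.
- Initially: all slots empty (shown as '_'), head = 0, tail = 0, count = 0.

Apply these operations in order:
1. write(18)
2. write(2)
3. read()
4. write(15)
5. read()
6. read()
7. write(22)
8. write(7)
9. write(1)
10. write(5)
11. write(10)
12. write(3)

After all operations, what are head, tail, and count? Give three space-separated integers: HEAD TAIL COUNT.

Answer: 4 4 5

Derivation:
After op 1 (write(18)): arr=[18 _ _ _ _] head=0 tail=1 count=1
After op 2 (write(2)): arr=[18 2 _ _ _] head=0 tail=2 count=2
After op 3 (read()): arr=[18 2 _ _ _] head=1 tail=2 count=1
After op 4 (write(15)): arr=[18 2 15 _ _] head=1 tail=3 count=2
After op 5 (read()): arr=[18 2 15 _ _] head=2 tail=3 count=1
After op 6 (read()): arr=[18 2 15 _ _] head=3 tail=3 count=0
After op 7 (write(22)): arr=[18 2 15 22 _] head=3 tail=4 count=1
After op 8 (write(7)): arr=[18 2 15 22 7] head=3 tail=0 count=2
After op 9 (write(1)): arr=[1 2 15 22 7] head=3 tail=1 count=3
After op 10 (write(5)): arr=[1 5 15 22 7] head=3 tail=2 count=4
After op 11 (write(10)): arr=[1 5 10 22 7] head=3 tail=3 count=5
After op 12 (write(3)): arr=[1 5 10 3 7] head=4 tail=4 count=5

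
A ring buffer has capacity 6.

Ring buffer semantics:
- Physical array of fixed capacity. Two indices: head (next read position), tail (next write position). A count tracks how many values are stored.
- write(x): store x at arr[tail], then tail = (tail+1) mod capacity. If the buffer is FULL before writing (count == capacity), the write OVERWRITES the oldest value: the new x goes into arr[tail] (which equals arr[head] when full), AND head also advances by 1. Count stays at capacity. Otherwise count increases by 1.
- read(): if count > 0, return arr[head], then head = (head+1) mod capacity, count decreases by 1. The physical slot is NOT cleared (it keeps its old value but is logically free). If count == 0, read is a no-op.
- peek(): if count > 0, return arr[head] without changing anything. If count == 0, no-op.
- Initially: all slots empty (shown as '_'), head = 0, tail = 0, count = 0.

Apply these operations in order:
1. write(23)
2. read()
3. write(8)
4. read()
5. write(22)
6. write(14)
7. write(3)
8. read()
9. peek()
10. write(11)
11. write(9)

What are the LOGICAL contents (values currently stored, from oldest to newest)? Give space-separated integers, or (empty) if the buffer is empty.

After op 1 (write(23)): arr=[23 _ _ _ _ _] head=0 tail=1 count=1
After op 2 (read()): arr=[23 _ _ _ _ _] head=1 tail=1 count=0
After op 3 (write(8)): arr=[23 8 _ _ _ _] head=1 tail=2 count=1
After op 4 (read()): arr=[23 8 _ _ _ _] head=2 tail=2 count=0
After op 5 (write(22)): arr=[23 8 22 _ _ _] head=2 tail=3 count=1
After op 6 (write(14)): arr=[23 8 22 14 _ _] head=2 tail=4 count=2
After op 7 (write(3)): arr=[23 8 22 14 3 _] head=2 tail=5 count=3
After op 8 (read()): arr=[23 8 22 14 3 _] head=3 tail=5 count=2
After op 9 (peek()): arr=[23 8 22 14 3 _] head=3 tail=5 count=2
After op 10 (write(11)): arr=[23 8 22 14 3 11] head=3 tail=0 count=3
After op 11 (write(9)): arr=[9 8 22 14 3 11] head=3 tail=1 count=4

Answer: 14 3 11 9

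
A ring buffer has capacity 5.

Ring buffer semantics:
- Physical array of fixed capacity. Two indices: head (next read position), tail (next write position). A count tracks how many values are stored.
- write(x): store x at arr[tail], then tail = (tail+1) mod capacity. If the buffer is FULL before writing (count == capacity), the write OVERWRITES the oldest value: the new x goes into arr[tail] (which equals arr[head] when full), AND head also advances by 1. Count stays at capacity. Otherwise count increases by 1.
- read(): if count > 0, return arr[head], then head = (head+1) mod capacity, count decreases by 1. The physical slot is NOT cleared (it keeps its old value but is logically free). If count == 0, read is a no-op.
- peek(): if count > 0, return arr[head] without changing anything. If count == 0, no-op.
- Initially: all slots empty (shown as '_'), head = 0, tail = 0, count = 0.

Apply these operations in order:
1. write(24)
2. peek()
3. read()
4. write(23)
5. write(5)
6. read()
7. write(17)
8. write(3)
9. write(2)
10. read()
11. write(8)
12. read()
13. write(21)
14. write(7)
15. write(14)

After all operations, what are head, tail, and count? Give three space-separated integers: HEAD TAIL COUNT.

Answer: 0 0 5

Derivation:
After op 1 (write(24)): arr=[24 _ _ _ _] head=0 tail=1 count=1
After op 2 (peek()): arr=[24 _ _ _ _] head=0 tail=1 count=1
After op 3 (read()): arr=[24 _ _ _ _] head=1 tail=1 count=0
After op 4 (write(23)): arr=[24 23 _ _ _] head=1 tail=2 count=1
After op 5 (write(5)): arr=[24 23 5 _ _] head=1 tail=3 count=2
After op 6 (read()): arr=[24 23 5 _ _] head=2 tail=3 count=1
After op 7 (write(17)): arr=[24 23 5 17 _] head=2 tail=4 count=2
After op 8 (write(3)): arr=[24 23 5 17 3] head=2 tail=0 count=3
After op 9 (write(2)): arr=[2 23 5 17 3] head=2 tail=1 count=4
After op 10 (read()): arr=[2 23 5 17 3] head=3 tail=1 count=3
After op 11 (write(8)): arr=[2 8 5 17 3] head=3 tail=2 count=4
After op 12 (read()): arr=[2 8 5 17 3] head=4 tail=2 count=3
After op 13 (write(21)): arr=[2 8 21 17 3] head=4 tail=3 count=4
After op 14 (write(7)): arr=[2 8 21 7 3] head=4 tail=4 count=5
After op 15 (write(14)): arr=[2 8 21 7 14] head=0 tail=0 count=5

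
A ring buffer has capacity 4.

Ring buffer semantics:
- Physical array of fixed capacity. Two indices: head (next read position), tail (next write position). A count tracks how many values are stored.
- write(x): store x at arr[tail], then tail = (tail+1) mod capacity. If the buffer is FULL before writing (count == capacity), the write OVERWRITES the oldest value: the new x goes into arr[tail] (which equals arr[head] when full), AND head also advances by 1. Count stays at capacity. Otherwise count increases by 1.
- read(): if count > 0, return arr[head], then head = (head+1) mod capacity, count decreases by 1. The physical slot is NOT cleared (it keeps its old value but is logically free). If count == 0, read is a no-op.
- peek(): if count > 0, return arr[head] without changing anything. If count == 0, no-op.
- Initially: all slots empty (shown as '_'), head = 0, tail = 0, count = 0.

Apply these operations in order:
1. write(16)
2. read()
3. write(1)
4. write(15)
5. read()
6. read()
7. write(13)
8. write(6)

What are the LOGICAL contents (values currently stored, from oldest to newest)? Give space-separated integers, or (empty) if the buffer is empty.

After op 1 (write(16)): arr=[16 _ _ _] head=0 tail=1 count=1
After op 2 (read()): arr=[16 _ _ _] head=1 tail=1 count=0
After op 3 (write(1)): arr=[16 1 _ _] head=1 tail=2 count=1
After op 4 (write(15)): arr=[16 1 15 _] head=1 tail=3 count=2
After op 5 (read()): arr=[16 1 15 _] head=2 tail=3 count=1
After op 6 (read()): arr=[16 1 15 _] head=3 tail=3 count=0
After op 7 (write(13)): arr=[16 1 15 13] head=3 tail=0 count=1
After op 8 (write(6)): arr=[6 1 15 13] head=3 tail=1 count=2

Answer: 13 6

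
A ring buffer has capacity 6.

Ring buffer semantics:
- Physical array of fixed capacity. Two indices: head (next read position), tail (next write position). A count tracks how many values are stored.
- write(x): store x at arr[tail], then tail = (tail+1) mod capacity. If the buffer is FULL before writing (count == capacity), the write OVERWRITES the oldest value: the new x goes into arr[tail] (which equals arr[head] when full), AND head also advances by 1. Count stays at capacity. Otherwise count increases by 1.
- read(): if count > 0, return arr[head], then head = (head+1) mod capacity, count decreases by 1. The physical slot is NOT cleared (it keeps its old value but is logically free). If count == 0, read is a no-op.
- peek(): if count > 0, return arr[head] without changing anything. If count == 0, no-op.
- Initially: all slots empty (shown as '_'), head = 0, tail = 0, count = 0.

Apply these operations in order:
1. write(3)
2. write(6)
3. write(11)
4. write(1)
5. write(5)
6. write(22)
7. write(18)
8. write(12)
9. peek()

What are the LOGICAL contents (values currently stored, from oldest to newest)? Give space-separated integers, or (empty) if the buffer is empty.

Answer: 11 1 5 22 18 12

Derivation:
After op 1 (write(3)): arr=[3 _ _ _ _ _] head=0 tail=1 count=1
After op 2 (write(6)): arr=[3 6 _ _ _ _] head=0 tail=2 count=2
After op 3 (write(11)): arr=[3 6 11 _ _ _] head=0 tail=3 count=3
After op 4 (write(1)): arr=[3 6 11 1 _ _] head=0 tail=4 count=4
After op 5 (write(5)): arr=[3 6 11 1 5 _] head=0 tail=5 count=5
After op 6 (write(22)): arr=[3 6 11 1 5 22] head=0 tail=0 count=6
After op 7 (write(18)): arr=[18 6 11 1 5 22] head=1 tail=1 count=6
After op 8 (write(12)): arr=[18 12 11 1 5 22] head=2 tail=2 count=6
After op 9 (peek()): arr=[18 12 11 1 5 22] head=2 tail=2 count=6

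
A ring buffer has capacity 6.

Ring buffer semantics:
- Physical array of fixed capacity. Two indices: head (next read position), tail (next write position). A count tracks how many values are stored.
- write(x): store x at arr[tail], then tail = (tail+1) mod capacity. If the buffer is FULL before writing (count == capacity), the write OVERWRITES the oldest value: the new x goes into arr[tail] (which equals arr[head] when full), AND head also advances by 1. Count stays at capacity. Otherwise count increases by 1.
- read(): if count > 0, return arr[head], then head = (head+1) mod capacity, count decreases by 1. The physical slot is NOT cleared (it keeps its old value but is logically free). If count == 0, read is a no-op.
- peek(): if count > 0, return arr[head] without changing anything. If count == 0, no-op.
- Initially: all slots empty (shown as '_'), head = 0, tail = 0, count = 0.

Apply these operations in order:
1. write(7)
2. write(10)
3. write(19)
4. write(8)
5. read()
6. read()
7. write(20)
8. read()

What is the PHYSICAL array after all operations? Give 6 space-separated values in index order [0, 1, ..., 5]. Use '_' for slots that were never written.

After op 1 (write(7)): arr=[7 _ _ _ _ _] head=0 tail=1 count=1
After op 2 (write(10)): arr=[7 10 _ _ _ _] head=0 tail=2 count=2
After op 3 (write(19)): arr=[7 10 19 _ _ _] head=0 tail=3 count=3
After op 4 (write(8)): arr=[7 10 19 8 _ _] head=0 tail=4 count=4
After op 5 (read()): arr=[7 10 19 8 _ _] head=1 tail=4 count=3
After op 6 (read()): arr=[7 10 19 8 _ _] head=2 tail=4 count=2
After op 7 (write(20)): arr=[7 10 19 8 20 _] head=2 tail=5 count=3
After op 8 (read()): arr=[7 10 19 8 20 _] head=3 tail=5 count=2

Answer: 7 10 19 8 20 _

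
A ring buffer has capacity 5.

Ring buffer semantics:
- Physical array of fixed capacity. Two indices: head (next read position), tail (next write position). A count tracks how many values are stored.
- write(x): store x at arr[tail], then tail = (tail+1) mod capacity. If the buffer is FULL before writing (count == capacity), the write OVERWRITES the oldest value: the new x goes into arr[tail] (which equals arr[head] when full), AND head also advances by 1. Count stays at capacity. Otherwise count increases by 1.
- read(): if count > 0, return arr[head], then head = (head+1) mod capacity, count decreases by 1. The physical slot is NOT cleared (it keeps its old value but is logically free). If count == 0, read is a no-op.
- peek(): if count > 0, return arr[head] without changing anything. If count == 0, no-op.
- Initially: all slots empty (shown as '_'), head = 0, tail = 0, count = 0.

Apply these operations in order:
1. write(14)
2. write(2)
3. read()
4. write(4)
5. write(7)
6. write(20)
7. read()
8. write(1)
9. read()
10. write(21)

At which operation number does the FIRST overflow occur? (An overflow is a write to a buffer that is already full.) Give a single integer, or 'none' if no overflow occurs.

Answer: none

Derivation:
After op 1 (write(14)): arr=[14 _ _ _ _] head=0 tail=1 count=1
After op 2 (write(2)): arr=[14 2 _ _ _] head=0 tail=2 count=2
After op 3 (read()): arr=[14 2 _ _ _] head=1 tail=2 count=1
After op 4 (write(4)): arr=[14 2 4 _ _] head=1 tail=3 count=2
After op 5 (write(7)): arr=[14 2 4 7 _] head=1 tail=4 count=3
After op 6 (write(20)): arr=[14 2 4 7 20] head=1 tail=0 count=4
After op 7 (read()): arr=[14 2 4 7 20] head=2 tail=0 count=3
After op 8 (write(1)): arr=[1 2 4 7 20] head=2 tail=1 count=4
After op 9 (read()): arr=[1 2 4 7 20] head=3 tail=1 count=3
After op 10 (write(21)): arr=[1 21 4 7 20] head=3 tail=2 count=4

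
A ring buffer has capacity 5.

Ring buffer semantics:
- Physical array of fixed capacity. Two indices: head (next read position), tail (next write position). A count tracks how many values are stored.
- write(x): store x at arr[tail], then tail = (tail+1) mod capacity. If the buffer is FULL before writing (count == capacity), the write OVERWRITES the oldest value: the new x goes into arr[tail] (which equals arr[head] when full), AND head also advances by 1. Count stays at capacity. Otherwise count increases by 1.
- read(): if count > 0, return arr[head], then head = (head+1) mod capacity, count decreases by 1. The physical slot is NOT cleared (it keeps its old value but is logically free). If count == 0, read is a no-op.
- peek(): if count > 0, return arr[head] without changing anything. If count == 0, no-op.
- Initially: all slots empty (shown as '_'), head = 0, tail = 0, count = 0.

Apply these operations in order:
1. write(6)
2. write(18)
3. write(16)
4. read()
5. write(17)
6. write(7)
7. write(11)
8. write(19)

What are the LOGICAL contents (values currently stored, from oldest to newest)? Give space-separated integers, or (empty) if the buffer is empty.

Answer: 16 17 7 11 19

Derivation:
After op 1 (write(6)): arr=[6 _ _ _ _] head=0 tail=1 count=1
After op 2 (write(18)): arr=[6 18 _ _ _] head=0 tail=2 count=2
After op 3 (write(16)): arr=[6 18 16 _ _] head=0 tail=3 count=3
After op 4 (read()): arr=[6 18 16 _ _] head=1 tail=3 count=2
After op 5 (write(17)): arr=[6 18 16 17 _] head=1 tail=4 count=3
After op 6 (write(7)): arr=[6 18 16 17 7] head=1 tail=0 count=4
After op 7 (write(11)): arr=[11 18 16 17 7] head=1 tail=1 count=5
After op 8 (write(19)): arr=[11 19 16 17 7] head=2 tail=2 count=5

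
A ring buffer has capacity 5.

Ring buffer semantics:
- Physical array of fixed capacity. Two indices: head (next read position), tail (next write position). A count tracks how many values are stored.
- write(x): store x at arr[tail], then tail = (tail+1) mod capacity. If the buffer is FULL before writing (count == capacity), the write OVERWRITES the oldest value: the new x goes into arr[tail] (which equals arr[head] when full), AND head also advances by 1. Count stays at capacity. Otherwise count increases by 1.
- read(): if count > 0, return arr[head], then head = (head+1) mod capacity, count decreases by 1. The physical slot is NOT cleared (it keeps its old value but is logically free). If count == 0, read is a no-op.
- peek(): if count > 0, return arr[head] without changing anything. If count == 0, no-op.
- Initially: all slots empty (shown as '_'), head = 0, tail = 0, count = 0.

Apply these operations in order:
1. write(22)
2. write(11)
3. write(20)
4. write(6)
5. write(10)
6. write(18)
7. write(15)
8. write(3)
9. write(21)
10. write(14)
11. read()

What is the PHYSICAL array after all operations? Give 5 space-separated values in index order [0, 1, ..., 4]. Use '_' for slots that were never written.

Answer: 18 15 3 21 14

Derivation:
After op 1 (write(22)): arr=[22 _ _ _ _] head=0 tail=1 count=1
After op 2 (write(11)): arr=[22 11 _ _ _] head=0 tail=2 count=2
After op 3 (write(20)): arr=[22 11 20 _ _] head=0 tail=3 count=3
After op 4 (write(6)): arr=[22 11 20 6 _] head=0 tail=4 count=4
After op 5 (write(10)): arr=[22 11 20 6 10] head=0 tail=0 count=5
After op 6 (write(18)): arr=[18 11 20 6 10] head=1 tail=1 count=5
After op 7 (write(15)): arr=[18 15 20 6 10] head=2 tail=2 count=5
After op 8 (write(3)): arr=[18 15 3 6 10] head=3 tail=3 count=5
After op 9 (write(21)): arr=[18 15 3 21 10] head=4 tail=4 count=5
After op 10 (write(14)): arr=[18 15 3 21 14] head=0 tail=0 count=5
After op 11 (read()): arr=[18 15 3 21 14] head=1 tail=0 count=4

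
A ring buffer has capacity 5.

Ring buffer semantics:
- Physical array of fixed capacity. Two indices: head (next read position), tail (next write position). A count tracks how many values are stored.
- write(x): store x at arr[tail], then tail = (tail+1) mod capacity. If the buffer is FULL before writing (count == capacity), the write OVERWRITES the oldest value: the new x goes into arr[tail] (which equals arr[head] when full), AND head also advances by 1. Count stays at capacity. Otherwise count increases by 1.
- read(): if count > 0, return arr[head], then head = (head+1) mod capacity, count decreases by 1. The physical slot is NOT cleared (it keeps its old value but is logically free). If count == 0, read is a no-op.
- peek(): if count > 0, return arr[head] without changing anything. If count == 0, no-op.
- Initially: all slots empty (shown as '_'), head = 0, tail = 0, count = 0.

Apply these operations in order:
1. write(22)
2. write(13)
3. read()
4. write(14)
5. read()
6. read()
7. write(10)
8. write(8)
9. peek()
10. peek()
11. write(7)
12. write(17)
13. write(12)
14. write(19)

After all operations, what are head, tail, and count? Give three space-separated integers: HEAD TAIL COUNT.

Answer: 4 4 5

Derivation:
After op 1 (write(22)): arr=[22 _ _ _ _] head=0 tail=1 count=1
After op 2 (write(13)): arr=[22 13 _ _ _] head=0 tail=2 count=2
After op 3 (read()): arr=[22 13 _ _ _] head=1 tail=2 count=1
After op 4 (write(14)): arr=[22 13 14 _ _] head=1 tail=3 count=2
After op 5 (read()): arr=[22 13 14 _ _] head=2 tail=3 count=1
After op 6 (read()): arr=[22 13 14 _ _] head=3 tail=3 count=0
After op 7 (write(10)): arr=[22 13 14 10 _] head=3 tail=4 count=1
After op 8 (write(8)): arr=[22 13 14 10 8] head=3 tail=0 count=2
After op 9 (peek()): arr=[22 13 14 10 8] head=3 tail=0 count=2
After op 10 (peek()): arr=[22 13 14 10 8] head=3 tail=0 count=2
After op 11 (write(7)): arr=[7 13 14 10 8] head=3 tail=1 count=3
After op 12 (write(17)): arr=[7 17 14 10 8] head=3 tail=2 count=4
After op 13 (write(12)): arr=[7 17 12 10 8] head=3 tail=3 count=5
After op 14 (write(19)): arr=[7 17 12 19 8] head=4 tail=4 count=5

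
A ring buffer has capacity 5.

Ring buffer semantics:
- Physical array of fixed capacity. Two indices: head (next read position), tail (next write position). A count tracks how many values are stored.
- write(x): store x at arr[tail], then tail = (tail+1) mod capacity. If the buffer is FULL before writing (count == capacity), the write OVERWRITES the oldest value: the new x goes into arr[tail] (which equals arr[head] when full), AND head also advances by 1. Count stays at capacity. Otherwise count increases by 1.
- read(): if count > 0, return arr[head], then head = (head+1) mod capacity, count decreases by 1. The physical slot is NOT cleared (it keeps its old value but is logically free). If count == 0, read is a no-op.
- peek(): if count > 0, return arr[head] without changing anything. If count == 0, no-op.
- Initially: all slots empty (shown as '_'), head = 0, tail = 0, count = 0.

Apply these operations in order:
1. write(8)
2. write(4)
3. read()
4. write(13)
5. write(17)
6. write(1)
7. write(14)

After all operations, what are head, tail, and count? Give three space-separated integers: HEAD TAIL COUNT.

After op 1 (write(8)): arr=[8 _ _ _ _] head=0 tail=1 count=1
After op 2 (write(4)): arr=[8 4 _ _ _] head=0 tail=2 count=2
After op 3 (read()): arr=[8 4 _ _ _] head=1 tail=2 count=1
After op 4 (write(13)): arr=[8 4 13 _ _] head=1 tail=3 count=2
After op 5 (write(17)): arr=[8 4 13 17 _] head=1 tail=4 count=3
After op 6 (write(1)): arr=[8 4 13 17 1] head=1 tail=0 count=4
After op 7 (write(14)): arr=[14 4 13 17 1] head=1 tail=1 count=5

Answer: 1 1 5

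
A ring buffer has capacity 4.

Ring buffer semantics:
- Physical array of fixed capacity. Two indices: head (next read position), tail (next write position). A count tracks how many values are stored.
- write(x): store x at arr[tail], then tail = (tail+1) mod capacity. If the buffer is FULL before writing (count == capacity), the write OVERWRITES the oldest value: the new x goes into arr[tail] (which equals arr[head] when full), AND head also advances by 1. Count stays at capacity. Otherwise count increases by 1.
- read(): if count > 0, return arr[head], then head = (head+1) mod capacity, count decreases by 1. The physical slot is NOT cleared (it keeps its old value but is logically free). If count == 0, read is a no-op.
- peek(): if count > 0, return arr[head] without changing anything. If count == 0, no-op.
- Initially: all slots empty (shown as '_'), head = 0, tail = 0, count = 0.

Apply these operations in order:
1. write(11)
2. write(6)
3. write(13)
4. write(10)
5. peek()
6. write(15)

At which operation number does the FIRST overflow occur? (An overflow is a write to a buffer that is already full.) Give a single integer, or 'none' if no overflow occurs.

Answer: 6

Derivation:
After op 1 (write(11)): arr=[11 _ _ _] head=0 tail=1 count=1
After op 2 (write(6)): arr=[11 6 _ _] head=0 tail=2 count=2
After op 3 (write(13)): arr=[11 6 13 _] head=0 tail=3 count=3
After op 4 (write(10)): arr=[11 6 13 10] head=0 tail=0 count=4
After op 5 (peek()): arr=[11 6 13 10] head=0 tail=0 count=4
After op 6 (write(15)): arr=[15 6 13 10] head=1 tail=1 count=4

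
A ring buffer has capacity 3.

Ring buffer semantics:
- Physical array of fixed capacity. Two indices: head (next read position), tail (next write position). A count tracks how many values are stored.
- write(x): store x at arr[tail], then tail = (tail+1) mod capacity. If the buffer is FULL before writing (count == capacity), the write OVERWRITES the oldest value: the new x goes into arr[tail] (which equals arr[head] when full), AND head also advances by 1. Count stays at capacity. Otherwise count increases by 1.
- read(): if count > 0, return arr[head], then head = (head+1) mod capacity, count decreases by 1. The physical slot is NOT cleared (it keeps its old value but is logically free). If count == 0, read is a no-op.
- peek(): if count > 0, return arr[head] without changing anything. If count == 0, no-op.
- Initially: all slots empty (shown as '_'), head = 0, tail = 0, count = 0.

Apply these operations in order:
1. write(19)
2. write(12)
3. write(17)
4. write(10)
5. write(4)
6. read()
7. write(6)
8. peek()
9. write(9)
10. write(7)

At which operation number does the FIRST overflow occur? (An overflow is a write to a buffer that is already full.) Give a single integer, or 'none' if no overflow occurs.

After op 1 (write(19)): arr=[19 _ _] head=0 tail=1 count=1
After op 2 (write(12)): arr=[19 12 _] head=0 tail=2 count=2
After op 3 (write(17)): arr=[19 12 17] head=0 tail=0 count=3
After op 4 (write(10)): arr=[10 12 17] head=1 tail=1 count=3
After op 5 (write(4)): arr=[10 4 17] head=2 tail=2 count=3
After op 6 (read()): arr=[10 4 17] head=0 tail=2 count=2
After op 7 (write(6)): arr=[10 4 6] head=0 tail=0 count=3
After op 8 (peek()): arr=[10 4 6] head=0 tail=0 count=3
After op 9 (write(9)): arr=[9 4 6] head=1 tail=1 count=3
After op 10 (write(7)): arr=[9 7 6] head=2 tail=2 count=3

Answer: 4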